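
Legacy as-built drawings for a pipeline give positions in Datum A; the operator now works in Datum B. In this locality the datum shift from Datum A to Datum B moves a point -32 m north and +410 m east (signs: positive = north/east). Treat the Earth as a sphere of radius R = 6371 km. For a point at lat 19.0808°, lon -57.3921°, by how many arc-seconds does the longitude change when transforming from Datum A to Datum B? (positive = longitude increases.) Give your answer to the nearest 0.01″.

Δλ = 14.05″

At latitude 19.0808°, cos φ = 0.945059.
One radian of longitude at latitude φ spans R cos φ, so Δλ = ΔE / (R cos φ) = 410.0 / (6371000 × 0.945059) = 6.8095e-05 rad = 14.046″.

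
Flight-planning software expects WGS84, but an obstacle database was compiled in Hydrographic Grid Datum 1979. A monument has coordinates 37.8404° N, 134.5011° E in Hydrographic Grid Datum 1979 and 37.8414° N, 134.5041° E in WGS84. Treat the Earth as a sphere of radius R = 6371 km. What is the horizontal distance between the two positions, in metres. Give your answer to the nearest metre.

286 m

Δφ = 37.8414° − 37.8404° = +0.0010°; Δλ = 134.5041° − 134.5011° = +0.0030°.
1° along a meridian = πR/180 = 111195 m.
ΔN = Δφ × 111195 = 111.2 m; ΔE = Δλ × 111195 × cos(37.8404°) = +0.0030 × 111195 × 0.789723 = 263.4 m.
Distance = √(ΔE² + ΔN²) = √(263.4² + 111.2²) = 285.9 m.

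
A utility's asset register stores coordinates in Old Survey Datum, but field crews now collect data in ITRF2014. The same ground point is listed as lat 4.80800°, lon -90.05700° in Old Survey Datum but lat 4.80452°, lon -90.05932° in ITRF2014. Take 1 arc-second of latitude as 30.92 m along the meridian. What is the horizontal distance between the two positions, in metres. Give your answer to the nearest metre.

465 m

Δφ = 4.80452° − 4.80800° = -0.00348°; Δλ = -90.05932° − -90.05700° = -0.00232°.
1° of latitude = 3600 × 30.92 = 111312 m.
ΔN = Δφ × 111312 = -387.4 m; ΔE = Δλ × 111312 × cos(4.80800°) = -0.00232 × 111312 × 0.996481 = -257.3 m.
Distance = √(ΔE² + ΔN²) = √((-257.3)² + (-387.4)²) = 465.1 m.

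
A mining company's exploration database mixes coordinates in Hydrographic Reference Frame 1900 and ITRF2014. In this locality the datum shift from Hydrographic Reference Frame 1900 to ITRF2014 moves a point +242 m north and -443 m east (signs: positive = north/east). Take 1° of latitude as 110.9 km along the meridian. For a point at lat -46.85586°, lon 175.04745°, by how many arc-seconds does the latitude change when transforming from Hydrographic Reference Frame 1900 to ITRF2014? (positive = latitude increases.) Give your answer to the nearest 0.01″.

Δφ = 7.86″

1° of latitude = 110.9 km, so Δφ = 242.0 / 110900 = 0.0021821° = 7.856″.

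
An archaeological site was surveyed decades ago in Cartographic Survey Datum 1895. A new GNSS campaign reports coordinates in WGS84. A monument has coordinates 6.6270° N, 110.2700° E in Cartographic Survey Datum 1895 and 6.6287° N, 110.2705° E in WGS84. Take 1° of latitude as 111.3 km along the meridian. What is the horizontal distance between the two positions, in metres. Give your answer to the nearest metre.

Δφ = 6.6287° − 6.6270° = +0.0017°; Δλ = 110.2705° − 110.2700° = +0.0005°.
ΔN = Δφ × 111300 = 189.2 m; ΔE = Δλ × 111300 × cos(6.6270°) = +0.0005 × 111300 × 0.993318 = 55.3 m.
Distance = √(ΔE² + ΔN²) = √(55.3² + 189.2²) = 197.1 m.

197 m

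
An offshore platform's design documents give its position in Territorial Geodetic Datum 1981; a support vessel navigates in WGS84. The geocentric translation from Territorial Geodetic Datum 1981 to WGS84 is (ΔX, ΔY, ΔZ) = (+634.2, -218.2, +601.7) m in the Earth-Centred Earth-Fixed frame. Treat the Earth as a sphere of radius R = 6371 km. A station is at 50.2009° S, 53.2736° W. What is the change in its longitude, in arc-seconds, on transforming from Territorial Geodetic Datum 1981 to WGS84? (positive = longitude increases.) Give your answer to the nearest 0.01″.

sin φ = -0.768294, cos φ = 0.640098, sin λ = -0.801500, cos λ = 0.597995.
East component: ΔE = −sin λ·ΔX + cos λ·ΔY = −(-0.801500)(634.2) + (0.597995)(-218.2) = 377.83 m.
1° of latitude spans πR/180 = 111195 m; at latitude φ, 1° of longitude spans that × cos φ = 71175.6 m, so Δλ = 377.83 / 71175.6 × 3600 = 19.110″.

Δλ = 19.11″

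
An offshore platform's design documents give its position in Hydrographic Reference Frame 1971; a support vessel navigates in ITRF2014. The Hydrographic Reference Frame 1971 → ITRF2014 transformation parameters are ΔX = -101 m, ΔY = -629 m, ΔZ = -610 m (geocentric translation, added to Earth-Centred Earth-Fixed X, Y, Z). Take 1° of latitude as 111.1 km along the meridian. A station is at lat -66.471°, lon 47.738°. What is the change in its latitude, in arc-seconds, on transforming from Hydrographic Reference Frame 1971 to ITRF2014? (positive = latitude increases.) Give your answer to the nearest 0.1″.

Δφ = -23.7″

sin φ = -0.916858, cos φ = 0.399213, sin λ = 0.740077, cos λ = 0.672522.
North component: ΔN = −sin φ cos λ·ΔX − sin φ sin λ·ΔY + cos φ·ΔZ = −(-0.916858)(0.672522)(-101) − (-0.916858)(0.740077)(-629) + (0.399213)(-610) = -732.60 m.
1° of latitude spans 111100 m, so Δφ = -732.60 / 111100 × 3600 = -23.739″.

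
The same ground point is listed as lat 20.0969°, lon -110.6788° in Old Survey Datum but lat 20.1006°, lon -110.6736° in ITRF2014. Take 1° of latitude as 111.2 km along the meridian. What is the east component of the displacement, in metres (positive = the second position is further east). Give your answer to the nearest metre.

Δφ = 20.1006° − 20.0969° = +0.0037°; Δλ = -110.6736° − -110.6788° = +0.0052°.
ΔN = Δφ × 111200 = 411.4 m; ΔE = Δλ × 111200 × cos(20.0969°) = +0.0052 × 111200 × 0.939113 = 543.0 m.

ΔE = 543 m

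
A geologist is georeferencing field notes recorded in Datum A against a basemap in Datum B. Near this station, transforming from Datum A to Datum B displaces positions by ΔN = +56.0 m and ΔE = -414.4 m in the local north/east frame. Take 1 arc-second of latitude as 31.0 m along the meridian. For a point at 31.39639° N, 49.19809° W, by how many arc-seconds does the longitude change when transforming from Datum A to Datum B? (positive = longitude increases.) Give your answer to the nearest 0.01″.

Δλ = -15.66″

At latitude 31.39639°, cos φ = 0.853584.
1″ of longitude at this latitude = 31.00 × cos φ = 26.4611 m, so Δλ = -414.4 / 26.4611 = -15.661″.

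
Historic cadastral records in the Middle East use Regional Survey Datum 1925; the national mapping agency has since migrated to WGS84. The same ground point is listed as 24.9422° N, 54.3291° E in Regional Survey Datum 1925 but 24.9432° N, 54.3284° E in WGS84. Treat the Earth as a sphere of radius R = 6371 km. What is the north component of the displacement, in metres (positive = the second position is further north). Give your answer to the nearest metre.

ΔN = 111 m

Δφ = 24.9432° − 24.9422° = +0.0010°; Δλ = 54.3284° − 54.3291° = -0.0007°.
1° along a meridian = πR/180 = 111195 m.
ΔN = Δφ × 111195 = 111.2 m; ΔE = Δλ × 111195 × cos(24.9422°) = -0.0007 × 111195 × 0.906734 = -70.6 m.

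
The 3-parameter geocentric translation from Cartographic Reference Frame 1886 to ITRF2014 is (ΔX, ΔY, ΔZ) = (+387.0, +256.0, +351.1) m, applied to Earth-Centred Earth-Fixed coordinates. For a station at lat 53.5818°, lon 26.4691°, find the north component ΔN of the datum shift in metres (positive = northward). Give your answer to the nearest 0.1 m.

ΔN = -162.2 m

The local north axis is (−sin φ cos λ, −sin φ sin λ, cos φ), giving ΔN = -278.776 − 91.819 + 208.439 = -162.16 m.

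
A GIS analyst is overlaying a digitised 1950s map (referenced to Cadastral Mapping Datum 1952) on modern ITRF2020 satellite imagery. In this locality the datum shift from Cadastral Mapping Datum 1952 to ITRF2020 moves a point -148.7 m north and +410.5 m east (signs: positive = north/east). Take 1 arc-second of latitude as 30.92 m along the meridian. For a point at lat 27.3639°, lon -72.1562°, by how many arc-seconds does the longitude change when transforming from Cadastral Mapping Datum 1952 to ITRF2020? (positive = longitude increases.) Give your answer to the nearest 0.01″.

At latitude 27.3639°, cos φ = 0.888105.
1″ of longitude at this latitude = 30.92 × cos φ = 27.4602 m, so Δλ = 410.5 / 27.4602 = 14.949″.

Δλ = 14.95″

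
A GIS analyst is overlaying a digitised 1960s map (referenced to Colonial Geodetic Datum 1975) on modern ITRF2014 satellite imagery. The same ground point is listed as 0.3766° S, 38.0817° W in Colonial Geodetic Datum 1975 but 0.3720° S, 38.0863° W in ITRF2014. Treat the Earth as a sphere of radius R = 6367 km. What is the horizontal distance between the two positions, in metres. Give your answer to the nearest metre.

Δφ = -0.3720° − -0.3766° = +0.0046°; Δλ = -38.0863° − -38.0817° = -0.0046°.
1° along a meridian = πR/180 = 111125 m.
ΔN = Δφ × 111125 = 511.2 m; ΔE = Δλ × 111125 × cos(-0.3766°) = -0.0046 × 111125 × 0.999978 = -511.2 m.
Distance = √(ΔE² + ΔN²) = √((-511.2)² + 511.2²) = 722.9 m.

723 m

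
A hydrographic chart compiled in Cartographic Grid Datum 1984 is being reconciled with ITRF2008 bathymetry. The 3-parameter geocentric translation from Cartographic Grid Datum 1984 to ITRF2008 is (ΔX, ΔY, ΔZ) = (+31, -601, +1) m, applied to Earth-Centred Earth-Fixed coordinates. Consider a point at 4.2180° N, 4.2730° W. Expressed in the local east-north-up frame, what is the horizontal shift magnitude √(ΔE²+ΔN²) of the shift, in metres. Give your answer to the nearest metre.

The local east axis at (φ, λ) is (−sin λ, cos λ, 0), so ΔE = −sin(-4.2730°)·31 + cos(-4.2730°)·(-601) = -597.02 m.
The local north axis is (−sin φ cos λ, −sin φ sin λ, cos φ), giving ΔN = -2.274 − 3.294 + 0.997 = -4.57 m.
Horizontal magnitude = √(ΔE² + ΔN²) = √((-597.02)² + (-4.57)²) = 597.04 m.

597 m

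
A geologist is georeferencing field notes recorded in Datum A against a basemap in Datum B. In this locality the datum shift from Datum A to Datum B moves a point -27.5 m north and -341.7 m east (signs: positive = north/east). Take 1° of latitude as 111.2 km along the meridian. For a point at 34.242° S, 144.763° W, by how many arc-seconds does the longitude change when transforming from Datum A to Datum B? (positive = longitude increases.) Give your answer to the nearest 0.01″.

Δλ = -13.38″

At latitude -34.242°, cos φ = 0.826668.
1° of longitude at this latitude = 111.2 × cos φ = 91.93 km, so Δλ = -341.7 / 91925.5 = -0.0037171° = -13.382″.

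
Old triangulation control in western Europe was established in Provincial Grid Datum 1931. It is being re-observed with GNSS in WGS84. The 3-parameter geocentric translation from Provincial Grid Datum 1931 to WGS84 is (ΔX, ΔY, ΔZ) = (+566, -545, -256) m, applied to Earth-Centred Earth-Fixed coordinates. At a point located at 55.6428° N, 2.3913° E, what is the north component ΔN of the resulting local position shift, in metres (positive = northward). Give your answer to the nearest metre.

At φ = 55.6428°, λ = 2.3913°: sin φ = 0.825535, cos φ = 0.564350, sin λ = 0.041724, cos λ = 0.999129.
ΔN = −sin φ cos λ·ΔX − sin φ sin λ·ΔY + cos φ·ΔZ = −(0.825535)(0.999129)(566) − (0.825535)(0.041724)(-545) + (0.564350)(-256) = -592.55 m.

ΔN = -593 m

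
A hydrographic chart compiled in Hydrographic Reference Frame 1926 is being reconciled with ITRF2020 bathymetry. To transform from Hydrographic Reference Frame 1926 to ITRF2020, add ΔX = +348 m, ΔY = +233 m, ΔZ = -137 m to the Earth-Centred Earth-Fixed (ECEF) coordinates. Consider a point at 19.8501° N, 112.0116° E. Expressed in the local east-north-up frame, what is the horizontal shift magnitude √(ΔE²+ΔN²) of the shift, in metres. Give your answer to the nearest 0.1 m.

The local east axis at (φ, λ) is (−sin λ, cos λ, 0), so ΔE = −sin(112.0116°)·348 + cos(112.0116°)·233 = -409.96 m.
The local north axis is (−sin φ cos λ, −sin φ sin λ, cos φ), giving ΔN = 44.288 − 73.351 − 128.860 = -157.92 m.
Horizontal magnitude = √(ΔE² + ΔN²) = √((-409.96)² + (-157.92)²) = 439.33 m.

439.3 m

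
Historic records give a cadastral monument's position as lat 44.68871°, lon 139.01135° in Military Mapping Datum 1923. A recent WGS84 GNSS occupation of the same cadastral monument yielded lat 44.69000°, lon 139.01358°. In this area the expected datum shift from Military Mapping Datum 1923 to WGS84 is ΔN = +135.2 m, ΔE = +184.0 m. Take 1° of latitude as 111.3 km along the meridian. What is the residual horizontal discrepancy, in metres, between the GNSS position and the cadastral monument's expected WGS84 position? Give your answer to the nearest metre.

11 m

Observed coordinate differences: Δφ = +0.00129°, Δλ = +0.00223°.
Converting to metres (1° lat = 111300 m, cos φ = 0.710938): observed ΔN = 143.6 m, observed ΔE = 176.5 m.
Subtracting the expected shift leaves a residual of 143.6 − (135.2) = 8.4 m north and 176.5 − (184.0) = -7.5 m east.
Residual distance = √(8.4² + (-7.5)²) = 11.3 m.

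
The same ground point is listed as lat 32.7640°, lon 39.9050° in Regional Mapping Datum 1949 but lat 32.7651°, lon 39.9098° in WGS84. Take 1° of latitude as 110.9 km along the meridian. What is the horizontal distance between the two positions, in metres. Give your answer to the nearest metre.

Δφ = 32.7651° − 32.7640° = +0.0011°; Δλ = 39.9098° − 39.9050° = +0.0048°.
ΔN = Δφ × 110900 = 122.0 m; ΔE = Δλ × 110900 × cos(32.7640°) = +0.0048 × 110900 × 0.840907 = 447.6 m.
Distance = √(ΔE² + ΔN²) = √(447.6² + 122.0²) = 464.0 m.

464 m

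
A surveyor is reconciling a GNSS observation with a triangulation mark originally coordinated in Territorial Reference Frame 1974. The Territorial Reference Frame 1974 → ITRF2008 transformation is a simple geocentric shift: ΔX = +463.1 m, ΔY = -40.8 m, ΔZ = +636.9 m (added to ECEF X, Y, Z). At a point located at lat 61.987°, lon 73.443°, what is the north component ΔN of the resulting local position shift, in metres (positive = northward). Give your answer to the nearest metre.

The local north axis is (−sin φ cos λ, −sin φ sin λ, cos φ), giving ΔN = -116.508 + 34.526 + 299.134 = 217.15 m.

ΔN = 217 m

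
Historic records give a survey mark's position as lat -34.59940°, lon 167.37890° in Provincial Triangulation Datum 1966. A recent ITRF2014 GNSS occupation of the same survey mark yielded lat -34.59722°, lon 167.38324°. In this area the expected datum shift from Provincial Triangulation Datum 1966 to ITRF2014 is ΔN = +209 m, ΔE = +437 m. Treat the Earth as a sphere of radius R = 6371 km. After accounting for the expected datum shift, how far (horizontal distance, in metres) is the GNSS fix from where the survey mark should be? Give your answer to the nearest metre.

Observed coordinate differences: Δφ = +0.00218°, Δλ = +0.00434°.
Converting to metres (1° lat = 111195 m, cos φ = 0.823142): observed ΔN = 242.4 m, observed ΔE = 397.2 m.
Subtracting the expected shift leaves a residual of 242.4 − (209) = 33.4 m north and 397.2 − (437) = -39.8 m east.
Residual distance = √(33.4² + (-39.8)²) = 51.9 m.

52 m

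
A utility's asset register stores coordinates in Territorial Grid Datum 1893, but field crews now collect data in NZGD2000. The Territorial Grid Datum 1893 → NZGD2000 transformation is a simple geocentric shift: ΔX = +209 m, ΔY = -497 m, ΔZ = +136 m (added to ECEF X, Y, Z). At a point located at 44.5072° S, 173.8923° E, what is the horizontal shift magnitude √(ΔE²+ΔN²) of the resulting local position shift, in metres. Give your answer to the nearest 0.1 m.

The local east axis at (φ, λ) is (−sin λ, cos λ, 0), so ΔE = −sin(173.8923°)·209 + cos(173.8923°)·(-497) = 471.94 m.
The local north axis is (−sin φ cos λ, −sin φ sin λ, cos φ), giving ΔN = -145.677 − 37.069 + 96.990 = -85.76 m.
Horizontal magnitude = √(ΔE² + ΔN²) = √(471.94² + (-85.76)²) = 479.67 m.

479.7 m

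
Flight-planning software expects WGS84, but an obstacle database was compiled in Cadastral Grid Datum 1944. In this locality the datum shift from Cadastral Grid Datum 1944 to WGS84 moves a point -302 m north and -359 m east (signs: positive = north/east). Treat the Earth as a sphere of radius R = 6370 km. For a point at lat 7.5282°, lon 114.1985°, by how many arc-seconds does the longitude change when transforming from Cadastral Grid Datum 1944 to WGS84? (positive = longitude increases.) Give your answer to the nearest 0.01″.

At latitude 7.5282°, cos φ = 0.991380.
One radian of longitude at latitude φ spans R cos φ, so Δλ = ΔE / (R cos φ) = -359.0 / (6370000 × 0.991380) = -5.6848e-05 rad = -11.726″.

Δλ = -11.73″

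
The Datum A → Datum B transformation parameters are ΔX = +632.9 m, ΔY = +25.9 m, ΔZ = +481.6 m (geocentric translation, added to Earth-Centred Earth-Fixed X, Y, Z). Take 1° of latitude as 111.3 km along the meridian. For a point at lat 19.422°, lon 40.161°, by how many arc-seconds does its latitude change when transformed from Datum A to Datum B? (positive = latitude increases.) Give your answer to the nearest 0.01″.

sin φ = 0.332523, cos φ = 0.943095, sin λ = 0.644938, cos λ = 0.764235.
North component: ΔN = −sin φ cos λ·ΔX − sin φ sin λ·ΔY + cos φ·ΔZ = −(0.332523)(0.764235)(632.9) − (0.332523)(0.644938)(25.9) + (0.943095)(481.6) = 287.80 m.
1° of latitude spans 111300 m, so Δφ = 287.80 / 111300 × 3600 = 9.309″.

Δφ = 9.31″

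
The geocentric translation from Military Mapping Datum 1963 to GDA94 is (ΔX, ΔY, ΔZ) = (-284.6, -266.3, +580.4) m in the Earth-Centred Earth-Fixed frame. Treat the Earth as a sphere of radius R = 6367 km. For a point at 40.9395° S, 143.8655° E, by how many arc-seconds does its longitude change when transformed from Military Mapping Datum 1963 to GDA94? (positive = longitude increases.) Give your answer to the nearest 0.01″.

sin φ = -0.655262, cos φ = 0.755402, sin λ = 0.589683, cos λ = -0.807635.
East component: ΔE = −sin λ·ΔX + cos λ·ΔY = −(0.589683)(-284.6) + (-0.807635)(-266.3) = 382.90 m.
1° of latitude spans πR/180 = 111125 m; at latitude φ, 1° of longitude spans that × cos φ = 83944.1 m, so Δλ = 382.90 / 83944.1 × 3600 = 16.421″.

Δλ = 16.42″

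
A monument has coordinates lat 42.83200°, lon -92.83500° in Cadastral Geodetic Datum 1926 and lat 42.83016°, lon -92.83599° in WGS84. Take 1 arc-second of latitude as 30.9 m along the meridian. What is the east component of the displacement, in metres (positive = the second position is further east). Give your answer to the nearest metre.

ΔE = -81 m

Δφ = 42.83016° − 42.83200° = -0.00184°; Δλ = -92.83599° − -92.83500° = -0.00099°.
1° of latitude = 3600 × 30.90 = 111240 m.
ΔN = Δφ × 111240 = -204.7 m; ΔE = Δλ × 111240 × cos(42.83200°) = -0.00099 × 111240 × 0.733350 = -80.8 m.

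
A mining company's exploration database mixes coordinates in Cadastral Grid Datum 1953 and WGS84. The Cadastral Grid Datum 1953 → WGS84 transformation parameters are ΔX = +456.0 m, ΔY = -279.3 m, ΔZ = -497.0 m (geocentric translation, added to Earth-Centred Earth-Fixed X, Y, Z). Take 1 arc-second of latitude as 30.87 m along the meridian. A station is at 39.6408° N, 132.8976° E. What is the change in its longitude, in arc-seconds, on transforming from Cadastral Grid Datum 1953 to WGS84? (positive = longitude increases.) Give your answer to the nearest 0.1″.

Δλ = -6.1″

sin φ = 0.637973, cos φ = 0.770059, sin λ = 0.732571, cos λ = -0.680690.
East component: ΔE = −sin λ·ΔX + cos λ·ΔY = −(0.732571)(456.0) + (-0.680690)(-279.3) = -143.94 m.
1° of latitude spans 3600 × 30.87 = 111132 m; at latitude φ, 1° of longitude spans that × cos φ = 85578.2 m, so Δλ = -143.94 / 85578.2 × 3600 = -6.055″.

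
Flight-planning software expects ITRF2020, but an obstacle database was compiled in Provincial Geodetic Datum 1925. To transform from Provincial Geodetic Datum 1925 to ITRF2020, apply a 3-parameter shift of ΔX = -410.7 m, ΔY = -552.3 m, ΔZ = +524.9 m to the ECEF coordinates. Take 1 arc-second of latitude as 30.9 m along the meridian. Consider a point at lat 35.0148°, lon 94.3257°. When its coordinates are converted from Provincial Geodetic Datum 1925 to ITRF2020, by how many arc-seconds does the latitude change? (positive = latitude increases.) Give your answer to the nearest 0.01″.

Δφ = 23.56″

sin φ = 0.573788, cos φ = 0.819004, sin λ = 0.997151, cos λ = -0.075426.
North component: ΔN = −sin φ cos λ·ΔX − sin φ sin λ·ΔY + cos φ·ΔZ = −(0.573788)(-0.075426)(-410.7) − (0.573788)(0.997151)(-552.3) + (0.819004)(524.9) = 728.12 m.
1° of latitude spans 3600 × 30.90 = 111240 m, so Δφ = 728.12 / 111240 × 3600 = 23.564″.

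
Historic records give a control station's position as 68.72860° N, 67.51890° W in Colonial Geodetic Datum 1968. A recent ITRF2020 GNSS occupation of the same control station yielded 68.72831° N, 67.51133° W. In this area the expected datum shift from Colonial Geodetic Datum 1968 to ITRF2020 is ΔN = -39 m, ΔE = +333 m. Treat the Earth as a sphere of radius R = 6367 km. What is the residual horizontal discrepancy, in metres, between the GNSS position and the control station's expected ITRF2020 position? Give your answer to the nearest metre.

29 m

Observed coordinate differences: Δφ = -0.00029°, Δλ = +0.00757°.
Converting to metres (1° lat = 111125 m, cos φ = 0.362786): observed ΔN = -32.2 m, observed ΔE = 305.2 m.
Subtracting the expected shift leaves a residual of -32.2 − (-39) = 6.8 m north and 305.2 − (333) = -27.8 m east.
Residual distance = √(6.8² + (-27.8)²) = 28.6 m.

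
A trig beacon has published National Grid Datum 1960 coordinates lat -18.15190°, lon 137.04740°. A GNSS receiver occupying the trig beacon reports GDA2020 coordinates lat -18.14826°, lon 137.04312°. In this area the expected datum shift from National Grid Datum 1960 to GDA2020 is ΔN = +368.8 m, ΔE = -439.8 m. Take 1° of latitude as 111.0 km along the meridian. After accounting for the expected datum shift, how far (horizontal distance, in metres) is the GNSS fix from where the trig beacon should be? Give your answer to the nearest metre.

37 m

Observed coordinate differences: Δφ = +0.00364°, Δλ = -0.00428°.
Converting to metres (1° lat = 111000 m, cos φ = 0.950234): observed ΔN = 404.0 m, observed ΔE = -451.4 m.
Subtracting the expected shift leaves a residual of 404.0 − (368.8) = 35.2 m north and -451.4 − (-439.8) = -11.6 m east.
Residual distance = √(35.2² + (-11.6)²) = 37.1 m.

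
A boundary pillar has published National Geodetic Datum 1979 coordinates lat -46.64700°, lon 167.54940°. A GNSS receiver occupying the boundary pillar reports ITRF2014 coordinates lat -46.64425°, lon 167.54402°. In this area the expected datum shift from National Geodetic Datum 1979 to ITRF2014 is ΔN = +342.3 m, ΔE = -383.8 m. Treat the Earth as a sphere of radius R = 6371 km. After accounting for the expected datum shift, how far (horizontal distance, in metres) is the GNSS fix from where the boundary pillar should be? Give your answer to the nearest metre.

45 m

Observed coordinate differences: Δφ = +0.00275°, Δλ = -0.00538°.
Converting to metres (1° lat = 111195 m, cos φ = 0.686491): observed ΔN = 305.8 m, observed ΔE = -410.7 m.
Subtracting the expected shift leaves a residual of 305.8 − (342.3) = -36.5 m north and -410.7 − (-383.8) = -26.9 m east.
Residual distance = √((-36.5)² + (-26.9)²) = 45.3 m.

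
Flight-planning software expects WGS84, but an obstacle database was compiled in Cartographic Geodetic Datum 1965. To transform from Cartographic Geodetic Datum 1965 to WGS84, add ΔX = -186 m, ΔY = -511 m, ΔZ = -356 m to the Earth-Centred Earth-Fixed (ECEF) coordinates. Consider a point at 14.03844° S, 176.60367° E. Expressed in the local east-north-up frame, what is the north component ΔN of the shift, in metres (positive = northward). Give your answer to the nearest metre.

ΔN = -308 m

The local north axis is (−sin φ cos λ, −sin φ sin λ, cos φ), giving ΔN = 45.039 − 7.343 − 345.367 = -307.67 m.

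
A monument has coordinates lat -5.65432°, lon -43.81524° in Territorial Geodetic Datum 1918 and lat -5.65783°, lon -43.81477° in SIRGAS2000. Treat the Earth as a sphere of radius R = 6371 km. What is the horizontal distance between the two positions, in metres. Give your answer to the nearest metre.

394 m

Δφ = -5.65783° − -5.65432° = -0.00351°; Δλ = -43.81477° − -43.81524° = +0.00047°.
1° along a meridian = πR/180 = 111195 m.
ΔN = Δφ × 111195 = -390.3 m; ΔE = Δλ × 111195 × cos(-5.65432°) = +0.00047 × 111195 × 0.995134 = 52.0 m.
Distance = √(ΔE² + ΔN²) = √(52.0² + (-390.3)²) = 393.7 m.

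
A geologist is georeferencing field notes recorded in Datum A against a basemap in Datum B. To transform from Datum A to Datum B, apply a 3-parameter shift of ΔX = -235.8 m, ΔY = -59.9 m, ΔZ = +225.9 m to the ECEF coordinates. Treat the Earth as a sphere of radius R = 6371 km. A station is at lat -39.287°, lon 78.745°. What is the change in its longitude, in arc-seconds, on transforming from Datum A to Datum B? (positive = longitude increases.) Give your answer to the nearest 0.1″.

sin φ = -0.633205, cos φ = 0.773984, sin λ = 0.980768, cos λ = 0.195176.
East component: ΔE = −sin λ·ΔX + cos λ·ΔY = −(0.980768)(-235.8) + (0.195176)(-59.9) = 219.57 m.
1° of latitude spans πR/180 = 111195 m; at latitude φ, 1° of longitude spans that × cos φ = 86063.1 m, so Δλ = 219.57 / 86063.1 × 3600 = 9.185″.

Δλ = 9.2″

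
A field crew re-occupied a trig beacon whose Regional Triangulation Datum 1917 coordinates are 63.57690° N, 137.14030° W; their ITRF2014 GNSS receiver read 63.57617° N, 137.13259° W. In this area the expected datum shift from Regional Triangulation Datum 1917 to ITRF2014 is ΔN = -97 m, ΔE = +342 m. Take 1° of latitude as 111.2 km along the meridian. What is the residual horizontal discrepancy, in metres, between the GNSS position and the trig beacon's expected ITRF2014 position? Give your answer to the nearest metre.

Observed coordinate differences: Δφ = -0.00073°, Δλ = +0.00771°.
Converting to metres (1° lat = 111200 m, cos φ = 0.444996): observed ΔN = -81.2 m, observed ΔE = 381.5 m.
Subtracting the expected shift leaves a residual of -81.2 − (-97) = 15.8 m north and 381.5 − (342) = 39.5 m east.
Residual distance = √(15.8² + 39.5²) = 42.6 m.

43 m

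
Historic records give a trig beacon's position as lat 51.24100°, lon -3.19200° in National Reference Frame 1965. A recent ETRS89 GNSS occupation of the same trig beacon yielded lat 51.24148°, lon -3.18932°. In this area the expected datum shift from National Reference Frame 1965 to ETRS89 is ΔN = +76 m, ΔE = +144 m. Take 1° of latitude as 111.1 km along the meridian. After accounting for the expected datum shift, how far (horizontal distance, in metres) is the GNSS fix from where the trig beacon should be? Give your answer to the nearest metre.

Observed coordinate differences: Δφ = +0.00048°, Δλ = +0.00268°.
Converting to metres (1° lat = 111100 m, cos φ = 0.626046): observed ΔN = 53.3 m, observed ΔE = 186.4 m.
Subtracting the expected shift leaves a residual of 53.3 − (76) = -22.7 m north and 186.4 − (144) = 42.4 m east.
Residual distance = √((-22.7)² + 42.4²) = 48.1 m.

48 m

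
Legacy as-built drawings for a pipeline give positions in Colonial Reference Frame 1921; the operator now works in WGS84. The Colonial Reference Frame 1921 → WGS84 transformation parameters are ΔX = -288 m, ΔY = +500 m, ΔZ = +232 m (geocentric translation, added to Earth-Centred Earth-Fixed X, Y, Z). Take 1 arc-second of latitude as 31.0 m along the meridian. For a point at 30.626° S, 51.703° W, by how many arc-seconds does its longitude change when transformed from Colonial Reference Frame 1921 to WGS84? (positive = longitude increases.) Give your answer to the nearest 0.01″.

Δλ = 3.14″

sin φ = -0.509432, cos φ = 0.860511, sin λ = -0.784809, cos λ = 0.619738.
East component: ΔE = −sin λ·ΔX + cos λ·ΔY = −(-0.784809)(-288) + (0.619738)(500) = 83.84 m.
1° of latitude spans 3600 × 31.00 = 111600 m; at latitude φ, 1° of longitude spans that × cos φ = 96033.0 m, so Δλ = 83.84 / 96033.0 × 3600 = 3.143″.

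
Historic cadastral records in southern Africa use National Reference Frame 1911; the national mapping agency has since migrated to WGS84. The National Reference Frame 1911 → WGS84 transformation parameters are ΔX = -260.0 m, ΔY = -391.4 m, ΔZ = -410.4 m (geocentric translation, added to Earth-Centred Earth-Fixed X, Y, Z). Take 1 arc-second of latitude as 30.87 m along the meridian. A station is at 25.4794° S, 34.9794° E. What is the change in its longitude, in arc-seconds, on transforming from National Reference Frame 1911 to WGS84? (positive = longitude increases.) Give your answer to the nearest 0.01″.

sin φ = -0.430187, cos φ = 0.902740, sin λ = 0.573282, cos λ = 0.819358.
East component: ΔE = −sin λ·ΔX + cos λ·ΔY = −(0.573282)(-260.0) + (0.819358)(-391.4) = -171.64 m.
1° of latitude spans 3600 × 30.87 = 111132 m; at latitude φ, 1° of longitude spans that × cos φ = 100323.3 m, so Δλ = -171.64 / 100323.3 × 3600 = -6.159″.

Δλ = -6.16″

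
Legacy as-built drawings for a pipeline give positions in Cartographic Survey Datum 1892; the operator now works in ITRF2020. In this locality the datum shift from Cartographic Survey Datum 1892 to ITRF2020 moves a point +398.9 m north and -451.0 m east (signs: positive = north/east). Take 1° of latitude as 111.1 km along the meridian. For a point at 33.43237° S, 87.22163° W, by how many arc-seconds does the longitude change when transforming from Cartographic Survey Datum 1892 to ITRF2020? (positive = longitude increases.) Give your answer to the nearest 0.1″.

At latitude -33.43237°, cos φ = 0.834537.
1° of longitude at this latitude = 111.1 × cos φ = 92.72 km, so Δλ = -451.0 / 92717.0 = -0.0048643° = -17.511″.

Δλ = -17.5″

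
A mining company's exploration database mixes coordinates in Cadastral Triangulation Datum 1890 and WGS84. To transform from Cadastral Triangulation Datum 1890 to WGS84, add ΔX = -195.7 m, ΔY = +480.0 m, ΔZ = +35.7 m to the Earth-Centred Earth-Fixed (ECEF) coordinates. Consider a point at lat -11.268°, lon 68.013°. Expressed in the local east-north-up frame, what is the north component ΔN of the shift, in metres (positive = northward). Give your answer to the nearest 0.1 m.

At φ = -11.268°, λ = 68.013°: sin φ = -0.195398, cos φ = 0.980724, sin λ = 0.927269, cos λ = 0.374396.
ΔN = −sin φ cos λ·ΔX − sin φ sin λ·ΔY + cos φ·ΔZ = −(-0.195398)(0.374396)(-195.7) − (-0.195398)(0.927269)(480.0) + (0.980724)(35.7) = 107.66 m.

ΔN = 107.7 m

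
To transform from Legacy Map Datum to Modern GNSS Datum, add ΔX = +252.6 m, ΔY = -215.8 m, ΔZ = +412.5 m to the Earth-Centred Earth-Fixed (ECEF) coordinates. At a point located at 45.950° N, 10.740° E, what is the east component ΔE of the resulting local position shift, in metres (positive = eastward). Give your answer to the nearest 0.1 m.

The local east axis at (φ, λ) is (−sin λ, cos λ, 0), so ΔE = −sin(10.740°)·252.6 + cos(10.740°)·(-215.8) = -259.09 m.

ΔE = -259.1 m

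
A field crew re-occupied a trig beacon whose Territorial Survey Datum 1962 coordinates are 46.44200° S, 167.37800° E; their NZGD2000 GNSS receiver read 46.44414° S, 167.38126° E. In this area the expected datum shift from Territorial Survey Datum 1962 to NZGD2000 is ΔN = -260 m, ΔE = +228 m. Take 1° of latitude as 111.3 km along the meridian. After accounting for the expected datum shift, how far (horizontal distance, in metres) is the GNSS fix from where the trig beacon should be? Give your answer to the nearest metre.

Observed coordinate differences: Δφ = -0.00214°, Δλ = +0.00326°.
Converting to metres (1° lat = 111300 m, cos φ = 0.689089): observed ΔN = -238.2 m, observed ΔE = 250.0 m.
Subtracting the expected shift leaves a residual of -238.2 − (-260) = 21.8 m north and 250.0 − (228) = 22.0 m east.
Residual distance = √(21.8² + 22.0²) = 31.0 m.

31 m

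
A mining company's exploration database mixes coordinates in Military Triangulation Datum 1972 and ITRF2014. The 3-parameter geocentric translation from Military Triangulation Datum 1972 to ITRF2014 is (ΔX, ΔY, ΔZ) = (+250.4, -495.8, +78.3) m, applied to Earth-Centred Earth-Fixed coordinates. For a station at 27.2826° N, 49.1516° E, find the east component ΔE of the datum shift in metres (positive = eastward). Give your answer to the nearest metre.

At φ = 27.2826°, λ = 49.1516°: sin φ = 0.458380, cos φ = 0.888756, sin λ = 0.756443, cos λ = 0.654060.
ΔE = −sin λ·ΔX + cos λ·ΔY = −(0.756443)·(250.4) + (0.654060)·(-495.8) = -513.70 m.

ΔE = -514 m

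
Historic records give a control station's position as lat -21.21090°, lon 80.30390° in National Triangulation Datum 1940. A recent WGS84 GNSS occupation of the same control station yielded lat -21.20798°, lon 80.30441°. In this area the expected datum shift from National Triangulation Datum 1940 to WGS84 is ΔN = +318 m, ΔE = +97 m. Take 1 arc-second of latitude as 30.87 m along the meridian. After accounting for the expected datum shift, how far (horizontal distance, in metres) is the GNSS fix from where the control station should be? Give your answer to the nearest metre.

Observed coordinate differences: Δφ = +0.00292°, Δλ = +0.00051°.
Converting to metres (1° lat = 111132 m, cos φ = 0.932255): observed ΔN = 324.5 m, observed ΔE = 52.8 m.
Subtracting the expected shift leaves a residual of 324.5 − (318) = 6.5 m north and 52.8 − (97) = -44.2 m east.
Residual distance = √(6.5² + (-44.2)²) = 44.6 m.

45 m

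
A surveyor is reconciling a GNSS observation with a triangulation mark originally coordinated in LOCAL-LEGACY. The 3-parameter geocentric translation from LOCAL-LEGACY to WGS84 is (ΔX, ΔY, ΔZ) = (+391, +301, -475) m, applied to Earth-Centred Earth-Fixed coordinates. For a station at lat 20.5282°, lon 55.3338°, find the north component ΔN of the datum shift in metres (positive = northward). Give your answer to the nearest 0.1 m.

At φ = 20.5282°, λ = 55.3338°: sin φ = 0.350668, cos φ = 0.936500, sin λ = 0.822480, cos λ = 0.568794.
ΔN = −sin φ cos λ·ΔX − sin φ sin λ·ΔY + cos φ·ΔZ = −(0.350668)(0.568794)(391) − (0.350668)(0.822480)(301) + (0.936500)(-475) = -609.64 m.

ΔN = -609.6 m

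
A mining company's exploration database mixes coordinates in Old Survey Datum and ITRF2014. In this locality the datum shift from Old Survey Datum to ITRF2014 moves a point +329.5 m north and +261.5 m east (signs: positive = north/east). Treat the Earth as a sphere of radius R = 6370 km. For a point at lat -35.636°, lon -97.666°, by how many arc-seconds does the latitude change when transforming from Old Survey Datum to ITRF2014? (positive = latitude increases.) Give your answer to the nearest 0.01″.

Δφ = 10.67″

On a sphere of radius R, 1 rad of latitude = R, so Δφ = ΔN / R = 329.5 / 6370000 = 5.1727e-05 rad = 10.669″.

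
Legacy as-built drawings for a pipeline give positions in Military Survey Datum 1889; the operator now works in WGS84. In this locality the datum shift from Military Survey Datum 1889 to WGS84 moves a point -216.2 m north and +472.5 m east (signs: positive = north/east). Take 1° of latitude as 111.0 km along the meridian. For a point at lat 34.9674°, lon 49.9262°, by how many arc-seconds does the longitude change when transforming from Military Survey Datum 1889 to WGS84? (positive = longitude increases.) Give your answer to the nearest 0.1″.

Δλ = 18.7″

At latitude 34.9674°, cos φ = 0.819478.
1° of longitude at this latitude = 111.0 × cos φ = 90.96 km, so Δλ = 472.5 / 90962.1 = 0.0051945° = 18.700″.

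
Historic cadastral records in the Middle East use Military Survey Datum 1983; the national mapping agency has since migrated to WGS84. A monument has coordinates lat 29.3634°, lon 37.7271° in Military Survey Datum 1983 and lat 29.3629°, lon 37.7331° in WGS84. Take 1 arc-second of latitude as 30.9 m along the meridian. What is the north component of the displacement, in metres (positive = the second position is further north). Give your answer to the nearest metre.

ΔN = -56 m

Δφ = 29.3629° − 29.3634° = -0.0005°; Δλ = 37.7331° − 37.7271° = +0.0060°.
1° of latitude = 3600 × 30.90 = 111240 m.
ΔN = Δφ × 111240 = -55.6 m; ΔE = Δλ × 111240 × cos(29.3634°) = +0.0060 × 111240 × 0.871527 = 581.7 m.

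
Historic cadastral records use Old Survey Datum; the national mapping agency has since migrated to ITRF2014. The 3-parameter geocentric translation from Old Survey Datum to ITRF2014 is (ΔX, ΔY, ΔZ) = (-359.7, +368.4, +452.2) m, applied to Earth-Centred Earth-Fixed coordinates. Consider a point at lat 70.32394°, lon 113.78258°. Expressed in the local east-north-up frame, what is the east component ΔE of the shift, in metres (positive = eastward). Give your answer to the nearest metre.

The local east axis at (φ, λ) is (−sin λ, cos λ, 0), so ΔE = −sin(113.78258°)·(-359.7) + cos(113.78258°)·368.4 = 180.59 m.

ΔE = 181 m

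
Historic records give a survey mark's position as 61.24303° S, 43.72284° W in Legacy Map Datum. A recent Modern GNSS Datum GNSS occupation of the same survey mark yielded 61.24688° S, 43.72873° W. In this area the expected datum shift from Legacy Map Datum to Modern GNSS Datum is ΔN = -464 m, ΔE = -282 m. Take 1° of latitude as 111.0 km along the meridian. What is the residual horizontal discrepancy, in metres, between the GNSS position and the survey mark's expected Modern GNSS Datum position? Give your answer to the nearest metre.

Observed coordinate differences: Δφ = -0.00385°, Δλ = -0.00589°.
Converting to metres (1° lat = 111000 m, cos φ = 0.481095): observed ΔN = -427.3 m, observed ΔE = -314.5 m.
Subtracting the expected shift leaves a residual of -427.3 − (-464) = 36.7 m north and -314.5 − (-282) = -32.5 m east.
Residual distance = √(36.7² + (-32.5)²) = 49.0 m.

49 m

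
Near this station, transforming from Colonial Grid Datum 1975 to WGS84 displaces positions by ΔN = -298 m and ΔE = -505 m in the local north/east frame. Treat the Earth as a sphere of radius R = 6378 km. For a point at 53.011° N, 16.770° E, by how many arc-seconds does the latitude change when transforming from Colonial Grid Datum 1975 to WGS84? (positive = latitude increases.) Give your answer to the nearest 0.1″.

On a sphere of radius R, 1 rad of latitude = R, so Δφ = ΔN / R = -298.0 / 6378000 = -4.6723e-05 rad = -9.637″.

Δφ = -9.6″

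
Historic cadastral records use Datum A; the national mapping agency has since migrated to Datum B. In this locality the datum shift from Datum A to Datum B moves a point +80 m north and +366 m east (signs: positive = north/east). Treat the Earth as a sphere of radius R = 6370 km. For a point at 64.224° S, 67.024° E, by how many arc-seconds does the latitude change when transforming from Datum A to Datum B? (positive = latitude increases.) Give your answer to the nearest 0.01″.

On a sphere of radius R, 1 rad of latitude = R, so Δφ = ΔN / R = 80.0 / 6370000 = 1.2559e-05 rad = 2.590″.

Δφ = 2.59″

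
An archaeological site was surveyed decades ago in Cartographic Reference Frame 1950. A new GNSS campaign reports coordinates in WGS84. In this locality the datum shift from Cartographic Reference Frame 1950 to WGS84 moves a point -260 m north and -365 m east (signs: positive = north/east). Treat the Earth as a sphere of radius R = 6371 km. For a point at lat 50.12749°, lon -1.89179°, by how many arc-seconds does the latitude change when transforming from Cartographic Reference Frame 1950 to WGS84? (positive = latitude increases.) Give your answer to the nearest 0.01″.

Δφ = -8.42″

On a sphere of radius R, 1 rad of latitude = R, so Δφ = ΔN / R = -260.0 / 6371000 = -4.0810e-05 rad = -8.418″.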